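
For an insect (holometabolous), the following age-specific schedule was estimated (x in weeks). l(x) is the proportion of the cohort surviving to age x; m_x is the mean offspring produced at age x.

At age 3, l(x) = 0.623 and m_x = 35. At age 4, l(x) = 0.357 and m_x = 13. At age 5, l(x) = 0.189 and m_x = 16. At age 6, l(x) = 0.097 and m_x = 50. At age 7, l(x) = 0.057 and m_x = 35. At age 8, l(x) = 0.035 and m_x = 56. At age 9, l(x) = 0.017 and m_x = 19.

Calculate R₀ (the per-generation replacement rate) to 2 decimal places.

R₀ = Σ l(x) m_x:
  age 3: 0.623 × 35 = 21.8050
  age 4: 0.357 × 13 = 4.6410
  age 5: 0.189 × 16 = 3.0240
  age 6: 0.097 × 50 = 4.8500
  age 7: 0.057 × 35 = 1.9950
  age 8: 0.035 × 56 = 1.9600
  age 9: 0.017 × 19 = 0.3230
R₀ = 21.8050 + 4.6410 + 3.0240 + 4.8500 + 1.9950 + 1.9600 + 0.3230 = 38.5980

38.60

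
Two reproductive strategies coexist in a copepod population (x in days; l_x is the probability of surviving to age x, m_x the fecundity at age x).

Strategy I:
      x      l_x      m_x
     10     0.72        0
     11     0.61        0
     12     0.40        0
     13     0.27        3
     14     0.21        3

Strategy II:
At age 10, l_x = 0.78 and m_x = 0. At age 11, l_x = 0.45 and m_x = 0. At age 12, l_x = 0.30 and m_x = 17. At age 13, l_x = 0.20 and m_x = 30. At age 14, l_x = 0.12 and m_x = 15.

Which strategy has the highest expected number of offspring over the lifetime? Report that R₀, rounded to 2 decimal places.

12.90

Strategy I: R₀ = 0.72×0 + 0.61×0 + 0.40×0 + 0.27×3 + 0.21×3 = 1.4400
Strategy II: R₀ = 0.78×0 + 0.45×0 + 0.30×17 + 0.20×30 + 0.12×15 = 12.9000
Highest R₀: strategy II with 12.9000.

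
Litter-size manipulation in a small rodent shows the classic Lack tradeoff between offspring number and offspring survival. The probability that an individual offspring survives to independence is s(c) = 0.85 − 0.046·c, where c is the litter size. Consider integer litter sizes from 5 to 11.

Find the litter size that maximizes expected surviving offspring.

9

Expected surviving offspring = c × s(c):
  c=5: 5 × 0.620 = 3.100
  c=6: 6 × 0.574 = 3.444
  c=7: 7 × 0.528 = 3.696
  c=8: 8 × 0.482 = 3.856
  c=9: 9 × 0.436 = 3.924
  c=10: 10 × 0.390 = 3.900
  c=11: 11 × 0.344 = 3.784
Maximum at c = 9 (3.924 surviving offspring).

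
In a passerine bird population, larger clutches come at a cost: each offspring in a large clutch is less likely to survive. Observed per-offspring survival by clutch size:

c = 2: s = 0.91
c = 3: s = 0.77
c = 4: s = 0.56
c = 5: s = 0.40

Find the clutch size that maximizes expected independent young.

3

Expected independent young = c × s(c):
  c=2: 2 × 0.91 = 1.820
  c=3: 3 × 0.77 = 2.310
  c=4: 4 × 0.56 = 2.240
  c=5: 5 × 0.40 = 2.000
Maximum at c = 3 (2.310 independent young).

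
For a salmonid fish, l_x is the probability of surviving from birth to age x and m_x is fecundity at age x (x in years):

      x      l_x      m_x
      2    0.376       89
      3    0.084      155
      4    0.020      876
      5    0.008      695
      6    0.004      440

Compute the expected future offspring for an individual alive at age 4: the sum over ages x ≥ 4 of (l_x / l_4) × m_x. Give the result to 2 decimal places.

l_4 = 0.020. Conditional survival from age 4 to x is l_x / l_4.
  x=4: (0.020/0.020) × 876 = 876.0000
  x=5: (0.008/0.020) × 695 = 278.0000
  x=6: (0.004/0.020) × 440 = 88.0000
Sum = 876.0000 + 278.0000 + 88.0000 = 1242.0000

1242.00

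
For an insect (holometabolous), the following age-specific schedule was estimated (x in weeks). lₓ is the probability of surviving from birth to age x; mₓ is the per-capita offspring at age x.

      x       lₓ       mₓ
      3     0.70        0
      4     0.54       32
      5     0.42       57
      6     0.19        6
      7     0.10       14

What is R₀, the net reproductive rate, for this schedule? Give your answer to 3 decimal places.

43.760

R₀ = Σ lₓ mₓ:
  age 3: 0.70 × 0 = 0.0000
  age 4: 0.54 × 32 = 17.2800
  age 5: 0.42 × 57 = 23.9400
  age 6: 0.19 × 6 = 1.1400
  age 7: 0.10 × 14 = 1.4000
R₀ = 0.0000 + 17.2800 + 23.9400 + 1.1400 + 1.4000 = 43.7600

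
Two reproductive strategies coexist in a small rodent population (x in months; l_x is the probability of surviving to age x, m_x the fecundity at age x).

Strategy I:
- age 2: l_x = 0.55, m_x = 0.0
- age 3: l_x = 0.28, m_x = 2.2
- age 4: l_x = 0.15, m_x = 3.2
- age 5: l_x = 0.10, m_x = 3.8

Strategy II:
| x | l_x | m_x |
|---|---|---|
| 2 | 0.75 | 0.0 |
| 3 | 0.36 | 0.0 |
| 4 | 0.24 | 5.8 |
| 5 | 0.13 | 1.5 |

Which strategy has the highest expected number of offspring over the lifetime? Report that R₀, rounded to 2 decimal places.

Strategy I: R₀ = 0.55×0.0 + 0.28×2.2 + 0.15×3.2 + 0.10×3.8 = 1.4760
Strategy II: R₀ = 0.75×0.0 + 0.36×0.0 + 0.24×5.8 + 0.13×1.5 = 1.5870
Highest R₀: strategy II with 1.5870.

1.59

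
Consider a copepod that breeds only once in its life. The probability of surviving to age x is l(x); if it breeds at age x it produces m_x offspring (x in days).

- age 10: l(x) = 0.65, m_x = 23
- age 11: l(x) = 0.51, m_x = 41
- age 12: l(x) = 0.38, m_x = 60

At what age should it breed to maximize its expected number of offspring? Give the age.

Expected offspring if breeding at age x = l(x) × m_x:
  age 10: 0.65 × 23 = 14.950
  age 11: 0.51 × 41 = 20.910
  age 12: 0.38 × 60 = 22.800
Maximum at age 12 (22.800).

12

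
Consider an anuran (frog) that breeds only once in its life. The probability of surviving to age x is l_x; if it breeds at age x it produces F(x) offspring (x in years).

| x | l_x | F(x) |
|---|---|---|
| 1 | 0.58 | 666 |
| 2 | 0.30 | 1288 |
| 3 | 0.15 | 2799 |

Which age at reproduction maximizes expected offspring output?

3

Expected offspring if breeding at age x = l_x × F(x):
  age 1: 0.58 × 666 = 386.280
  age 2: 0.30 × 1288 = 386.400
  age 3: 0.15 × 2799 = 419.850
Maximum at age 3 (419.850).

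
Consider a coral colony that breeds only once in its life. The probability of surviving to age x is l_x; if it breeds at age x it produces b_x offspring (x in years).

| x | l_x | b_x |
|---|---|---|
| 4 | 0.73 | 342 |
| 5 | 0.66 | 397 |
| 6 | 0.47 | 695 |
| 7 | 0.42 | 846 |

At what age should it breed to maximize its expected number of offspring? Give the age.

Expected offspring if breeding at age x = l_x × b_x:
  age 4: 0.73 × 342 = 249.660
  age 5: 0.66 × 397 = 262.020
  age 6: 0.47 × 695 = 326.650
  age 7: 0.42 × 846 = 355.320
Maximum at age 7 (355.320).

7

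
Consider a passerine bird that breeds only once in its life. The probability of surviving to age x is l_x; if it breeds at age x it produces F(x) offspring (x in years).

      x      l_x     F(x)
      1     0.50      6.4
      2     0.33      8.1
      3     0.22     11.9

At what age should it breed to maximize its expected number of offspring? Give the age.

1

Expected offspring if breeding at age x = l_x × F(x):
  age 1: 0.50 × 6.4 = 3.200
  age 2: 0.33 × 8.1 = 2.673
  age 3: 0.22 × 11.9 = 2.618
Maximum at age 1 (3.200).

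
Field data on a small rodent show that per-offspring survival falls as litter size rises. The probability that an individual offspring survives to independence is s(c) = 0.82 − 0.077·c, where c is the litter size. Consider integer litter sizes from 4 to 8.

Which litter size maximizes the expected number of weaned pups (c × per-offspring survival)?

5

Expected weaned pups = c × s(c):
  c=4: 4 × 0.512 = 2.048
  c=5: 5 × 0.435 = 2.175
  c=6: 6 × 0.358 = 2.148
  c=7: 7 × 0.281 = 1.967
  c=8: 8 × 0.204 = 1.632
Maximum at c = 5 (2.175 weaned pups).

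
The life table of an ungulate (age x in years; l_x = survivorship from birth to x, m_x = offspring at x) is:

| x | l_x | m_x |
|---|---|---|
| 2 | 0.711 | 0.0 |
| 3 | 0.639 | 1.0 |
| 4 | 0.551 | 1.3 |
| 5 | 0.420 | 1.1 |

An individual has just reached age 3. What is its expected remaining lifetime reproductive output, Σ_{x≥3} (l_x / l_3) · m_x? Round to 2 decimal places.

l_3 = 0.639. Conditional survival from age 3 to x is l_x / l_3.
  x=3: (0.639/0.639) × 1.0 = 1.0000
  x=4: (0.551/0.639) × 1.3 = 1.1210
  x=5: (0.420/0.639) × 1.1 = 0.7230
Sum = 1.0000 + 1.1210 + 0.7230 = 2.8440

2.84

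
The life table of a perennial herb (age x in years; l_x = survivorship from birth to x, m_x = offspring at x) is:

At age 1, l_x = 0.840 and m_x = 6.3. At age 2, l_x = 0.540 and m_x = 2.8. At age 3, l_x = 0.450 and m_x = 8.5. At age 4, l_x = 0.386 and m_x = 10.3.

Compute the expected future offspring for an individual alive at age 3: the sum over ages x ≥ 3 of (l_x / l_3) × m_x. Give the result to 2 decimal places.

17.34

l_3 = 0.450. Conditional survival from age 3 to x is l_x / l_3.
  x=3: (0.450/0.450) × 8.5 = 8.5000
  x=4: (0.386/0.450) × 10.3 = 8.8351
Sum = 8.5000 + 8.8351 = 17.3351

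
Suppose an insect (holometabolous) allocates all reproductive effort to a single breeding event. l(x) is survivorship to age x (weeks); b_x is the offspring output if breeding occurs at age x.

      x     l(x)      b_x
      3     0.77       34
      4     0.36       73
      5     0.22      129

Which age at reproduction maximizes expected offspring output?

Expected offspring if breeding at age x = l(x) × b_x:
  age 3: 0.77 × 34 = 26.180
  age 4: 0.36 × 73 = 26.280
  age 5: 0.22 × 129 = 28.380
Maximum at age 5 (28.380).

5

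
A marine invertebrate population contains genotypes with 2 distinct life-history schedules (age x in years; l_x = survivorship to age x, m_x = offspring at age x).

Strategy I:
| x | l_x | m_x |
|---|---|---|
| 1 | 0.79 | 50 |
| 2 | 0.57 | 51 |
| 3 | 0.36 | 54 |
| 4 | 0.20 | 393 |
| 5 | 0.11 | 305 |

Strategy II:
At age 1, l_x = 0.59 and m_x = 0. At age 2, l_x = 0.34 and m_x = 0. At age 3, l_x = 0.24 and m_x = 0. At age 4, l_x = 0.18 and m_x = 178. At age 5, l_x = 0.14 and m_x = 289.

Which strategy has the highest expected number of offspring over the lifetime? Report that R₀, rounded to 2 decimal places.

Strategy I: R₀ = 0.79×50 + 0.57×51 + 0.36×54 + 0.20×393 + 0.11×305 = 200.1600
Strategy II: R₀ = 0.59×0 + 0.34×0 + 0.24×0 + 0.18×178 + 0.14×289 = 72.5000
Highest R₀: strategy I with 200.1600.

200.16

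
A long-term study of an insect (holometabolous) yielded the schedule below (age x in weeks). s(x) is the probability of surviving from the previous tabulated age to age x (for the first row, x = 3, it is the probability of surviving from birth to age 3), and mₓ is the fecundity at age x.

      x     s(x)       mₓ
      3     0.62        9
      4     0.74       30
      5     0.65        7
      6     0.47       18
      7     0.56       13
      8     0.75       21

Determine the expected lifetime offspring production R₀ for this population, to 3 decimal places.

26.211

Survivorship from birth: l_x = s_3·s_4·…·s_x.
  l_3 = 0.62000
  l_4 = 0.45880
  l_5 = 0.29822
  l_6 = 0.14016
  l_7 = 0.07849
  l_8 = 0.05887
R₀ = Σ l_x mₓ:
  age 3: 0.62000 × 9 = 5.5800
  age 4: 0.45880 × 30 = 13.7640
  age 5: 0.29822 × 7 = 2.0875
  age 6: 0.14016 × 18 = 2.5229
  age 7: 0.07849 × 13 = 1.0204
  age 8: 0.05887 × 21 = 1.2363
R₀ = 5.5800 + 13.7640 + 2.0875 + 2.5229 + 1.0204 + 1.2363 = 26.2111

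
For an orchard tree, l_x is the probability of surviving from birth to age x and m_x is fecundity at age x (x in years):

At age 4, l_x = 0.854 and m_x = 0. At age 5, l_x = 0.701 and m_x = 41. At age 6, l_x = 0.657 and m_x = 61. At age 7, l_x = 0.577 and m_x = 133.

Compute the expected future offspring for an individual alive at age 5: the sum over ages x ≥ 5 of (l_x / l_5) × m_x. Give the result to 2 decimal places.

207.64

l_5 = 0.701. Conditional survival from age 5 to x is l_x / l_5.
  x=5: (0.701/0.701) × 41 = 41.0000
  x=6: (0.657/0.701) × 61 = 57.1712
  x=7: (0.577/0.701) × 133 = 109.4736
Sum = 41.0000 + 57.1712 + 109.4736 = 207.6448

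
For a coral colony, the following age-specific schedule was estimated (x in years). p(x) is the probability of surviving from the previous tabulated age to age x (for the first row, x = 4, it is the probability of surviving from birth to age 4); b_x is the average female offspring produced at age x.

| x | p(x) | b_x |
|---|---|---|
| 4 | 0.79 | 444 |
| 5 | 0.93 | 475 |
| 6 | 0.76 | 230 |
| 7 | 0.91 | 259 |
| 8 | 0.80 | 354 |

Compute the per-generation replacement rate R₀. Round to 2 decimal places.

Survivorship from birth: l_x = p_4·p_5·…·p_x.
  l_4 = 0.79000
  l_5 = 0.73470
  l_6 = 0.55837
  l_7 = 0.50812
  l_8 = 0.40649
R₀ = Σ l_x b_x:
  age 4: 0.79000 × 444 = 350.7600
  age 5: 0.73470 × 475 = 348.9825
  age 6: 0.55837 × 230 = 128.4251
  age 7: 0.50812 × 259 = 131.6031
  age 8: 0.40649 × 354 = 143.8975
R₀ = 350.7600 + 348.9825 + 128.4251 + 131.6031 + 143.8975 = 1103.6681

1103.67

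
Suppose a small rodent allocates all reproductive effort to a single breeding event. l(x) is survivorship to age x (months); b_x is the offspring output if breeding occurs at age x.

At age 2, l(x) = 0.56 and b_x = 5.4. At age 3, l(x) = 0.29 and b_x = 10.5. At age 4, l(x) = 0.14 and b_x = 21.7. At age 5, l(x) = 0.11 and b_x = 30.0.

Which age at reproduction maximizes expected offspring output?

5

Expected offspring if breeding at age x = l(x) × b_x:
  age 2: 0.56 × 5.4 = 3.024
  age 3: 0.29 × 10.5 = 3.045
  age 4: 0.14 × 21.7 = 3.038
  age 5: 0.11 × 30.0 = 3.300
Maximum at age 5 (3.300).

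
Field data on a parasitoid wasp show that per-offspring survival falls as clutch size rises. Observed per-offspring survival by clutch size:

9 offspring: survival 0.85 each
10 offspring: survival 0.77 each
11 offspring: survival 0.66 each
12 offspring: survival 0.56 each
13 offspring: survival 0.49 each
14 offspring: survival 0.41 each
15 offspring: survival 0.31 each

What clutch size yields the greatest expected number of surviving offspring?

Expected surviving offspring = c × s(c):
  c=9: 9 × 0.85 = 7.650
  c=10: 10 × 0.77 = 7.700
  c=11: 11 × 0.66 = 7.260
  c=12: 12 × 0.56 = 6.720
  c=13: 13 × 0.49 = 6.370
  c=14: 14 × 0.41 = 5.740
  c=15: 15 × 0.31 = 4.650
Maximum at c = 10 (7.700 surviving offspring).

10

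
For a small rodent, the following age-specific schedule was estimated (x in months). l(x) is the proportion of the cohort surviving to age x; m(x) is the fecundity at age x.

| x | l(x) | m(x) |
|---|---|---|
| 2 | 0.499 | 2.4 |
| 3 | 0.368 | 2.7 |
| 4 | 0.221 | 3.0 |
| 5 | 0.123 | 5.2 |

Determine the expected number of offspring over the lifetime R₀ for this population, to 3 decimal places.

R₀ = Σ l(x) m(x):
  age 2: 0.499 × 2.4 = 1.1976
  age 3: 0.368 × 2.7 = 0.9936
  age 4: 0.221 × 3.0 = 0.6630
  age 5: 0.123 × 5.2 = 0.6396
R₀ = 1.1976 + 0.9936 + 0.6630 + 0.6396 = 3.4938

3.494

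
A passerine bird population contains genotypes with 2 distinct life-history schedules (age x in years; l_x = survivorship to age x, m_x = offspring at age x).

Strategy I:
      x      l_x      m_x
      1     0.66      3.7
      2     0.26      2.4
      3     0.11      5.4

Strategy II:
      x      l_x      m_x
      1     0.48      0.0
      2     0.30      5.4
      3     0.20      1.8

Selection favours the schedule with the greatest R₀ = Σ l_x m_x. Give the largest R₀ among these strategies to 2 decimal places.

3.66

Strategy I: R₀ = 0.66×3.7 + 0.26×2.4 + 0.11×5.4 = 3.6600
Strategy II: R₀ = 0.48×0.0 + 0.30×5.4 + 0.20×1.8 = 1.9800
Highest R₀: strategy I with 3.6600.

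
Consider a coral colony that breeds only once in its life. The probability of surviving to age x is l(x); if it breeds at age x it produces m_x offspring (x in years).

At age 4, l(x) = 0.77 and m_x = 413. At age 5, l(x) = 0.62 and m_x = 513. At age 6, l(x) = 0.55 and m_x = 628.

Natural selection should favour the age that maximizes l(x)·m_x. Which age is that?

Expected offspring if breeding at age x = l(x) × m_x:
  age 4: 0.77 × 413 = 318.010
  age 5: 0.62 × 513 = 318.060
  age 6: 0.55 × 628 = 345.400
Maximum at age 6 (345.400).

6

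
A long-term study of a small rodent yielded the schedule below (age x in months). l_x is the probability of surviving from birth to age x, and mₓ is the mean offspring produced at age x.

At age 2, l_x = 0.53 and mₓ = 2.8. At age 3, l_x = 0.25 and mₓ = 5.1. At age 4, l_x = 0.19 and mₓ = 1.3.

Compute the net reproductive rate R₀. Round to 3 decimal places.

R₀ = Σ l_x mₓ:
  age 2: 0.53 × 2.8 = 1.4840
  age 3: 0.25 × 5.1 = 1.2750
  age 4: 0.19 × 1.3 = 0.2470
R₀ = 1.4840 + 1.2750 + 0.2470 = 3.0060

3.006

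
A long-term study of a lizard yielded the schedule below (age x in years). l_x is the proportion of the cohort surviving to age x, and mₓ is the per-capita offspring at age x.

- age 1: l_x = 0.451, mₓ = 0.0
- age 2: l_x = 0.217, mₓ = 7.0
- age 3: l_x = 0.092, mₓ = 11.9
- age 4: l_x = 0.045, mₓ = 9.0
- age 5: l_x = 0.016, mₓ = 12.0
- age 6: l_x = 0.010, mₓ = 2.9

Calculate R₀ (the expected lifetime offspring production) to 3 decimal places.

R₀ = Σ l_x mₓ:
  age 1: 0.451 × 0.0 = 0.0000
  age 2: 0.217 × 7.0 = 1.5190
  age 3: 0.092 × 11.9 = 1.0948
  age 4: 0.045 × 9.0 = 0.4050
  age 5: 0.016 × 12.0 = 0.1920
  age 6: 0.010 × 2.9 = 0.0290
R₀ = 0.0000 + 1.5190 + 1.0948 + 0.4050 + 0.1920 + 0.0290 = 3.2398

3.240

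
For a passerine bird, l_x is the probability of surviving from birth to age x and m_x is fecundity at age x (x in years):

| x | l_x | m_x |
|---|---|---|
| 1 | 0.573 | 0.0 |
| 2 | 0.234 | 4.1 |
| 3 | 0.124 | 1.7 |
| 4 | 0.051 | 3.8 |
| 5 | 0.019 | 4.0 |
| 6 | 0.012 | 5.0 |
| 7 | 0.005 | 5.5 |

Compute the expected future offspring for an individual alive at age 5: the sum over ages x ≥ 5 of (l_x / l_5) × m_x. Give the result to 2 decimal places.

8.61

l_5 = 0.019. Conditional survival from age 5 to x is l_x / l_5.
  x=5: (0.019/0.019) × 4.0 = 4.0000
  x=6: (0.012/0.019) × 5.0 = 3.1579
  x=7: (0.005/0.019) × 5.5 = 1.4474
Sum = 4.0000 + 3.1579 + 1.4474 = 8.6053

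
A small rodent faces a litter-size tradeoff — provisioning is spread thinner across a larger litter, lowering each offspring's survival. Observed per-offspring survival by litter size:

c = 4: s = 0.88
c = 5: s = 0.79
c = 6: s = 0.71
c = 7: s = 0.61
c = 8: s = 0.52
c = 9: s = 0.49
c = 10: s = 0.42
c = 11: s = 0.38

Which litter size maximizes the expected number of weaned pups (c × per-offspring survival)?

Expected weaned pups = c × s(c):
  c=4: 4 × 0.88 = 3.520
  c=5: 5 × 0.79 = 3.950
  c=6: 6 × 0.71 = 4.260
  c=7: 7 × 0.61 = 4.270
  c=8: 8 × 0.52 = 4.160
  c=9: 9 × 0.49 = 4.410
  c=10: 10 × 0.42 = 4.200
  c=11: 11 × 0.38 = 4.180
Maximum at c = 9 (4.410 weaned pups).

9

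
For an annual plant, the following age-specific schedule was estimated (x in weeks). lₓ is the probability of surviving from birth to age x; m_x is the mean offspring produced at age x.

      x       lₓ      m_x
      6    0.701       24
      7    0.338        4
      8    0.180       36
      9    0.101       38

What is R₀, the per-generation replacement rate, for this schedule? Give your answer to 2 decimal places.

28.49

R₀ = Σ lₓ m_x:
  age 6: 0.701 × 24 = 16.8240
  age 7: 0.338 × 4 = 1.3520
  age 8: 0.180 × 36 = 6.4800
  age 9: 0.101 × 38 = 3.8380
R₀ = 16.8240 + 1.3520 + 6.4800 + 3.8380 = 28.4940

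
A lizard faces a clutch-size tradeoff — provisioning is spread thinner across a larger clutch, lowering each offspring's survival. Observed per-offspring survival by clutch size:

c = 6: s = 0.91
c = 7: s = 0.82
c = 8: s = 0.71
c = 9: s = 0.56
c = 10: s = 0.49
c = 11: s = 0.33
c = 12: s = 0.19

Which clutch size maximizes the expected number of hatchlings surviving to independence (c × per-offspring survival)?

Expected hatchlings surviving to independence = c × s(c):
  c=6: 6 × 0.91 = 5.460
  c=7: 7 × 0.82 = 5.740
  c=8: 8 × 0.71 = 5.680
  c=9: 9 × 0.56 = 5.040
  c=10: 10 × 0.49 = 4.900
  c=11: 11 × 0.33 = 3.630
  c=12: 12 × 0.19 = 2.280
Maximum at c = 7 (5.740 hatchlings surviving to independence).

7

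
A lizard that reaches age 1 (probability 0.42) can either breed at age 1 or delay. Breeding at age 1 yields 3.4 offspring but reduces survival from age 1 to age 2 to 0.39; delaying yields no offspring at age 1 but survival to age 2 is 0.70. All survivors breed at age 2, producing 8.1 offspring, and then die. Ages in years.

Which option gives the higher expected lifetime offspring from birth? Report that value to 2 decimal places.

breed at age 1: R₀ = 0.42 × (3.4 + 0.39 × 8.1) = 0.42 × 6.5590 = 2.7548
delay to age 2: R₀ = 0.42 × (0.70 × 8.1) = 0.42 × 5.6700 = 2.3814
Higher: breed at age 1 (2.7548).

2.75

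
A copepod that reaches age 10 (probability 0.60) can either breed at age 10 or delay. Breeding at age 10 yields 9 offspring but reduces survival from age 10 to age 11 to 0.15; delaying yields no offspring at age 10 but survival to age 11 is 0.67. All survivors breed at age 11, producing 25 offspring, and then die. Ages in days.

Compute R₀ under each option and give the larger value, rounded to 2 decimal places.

breed at age 10: R₀ = 0.60 × (9 + 0.15 × 25) = 0.60 × 12.7500 = 7.6500
delay to age 11: R₀ = 0.60 × (0.67 × 25) = 0.60 × 16.7500 = 10.0500
Higher: delay to age 11 (10.0500).

10.05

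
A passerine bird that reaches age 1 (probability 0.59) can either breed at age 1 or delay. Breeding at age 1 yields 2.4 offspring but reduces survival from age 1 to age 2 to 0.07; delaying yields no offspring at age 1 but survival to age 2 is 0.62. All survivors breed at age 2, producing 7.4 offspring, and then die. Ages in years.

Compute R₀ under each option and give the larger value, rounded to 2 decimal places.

breed at age 1: R₀ = 0.59 × (2.4 + 0.07 × 7.4) = 0.59 × 2.9180 = 1.7216
delay to age 2: R₀ = 0.59 × (0.62 × 7.4) = 0.59 × 4.5880 = 2.7069
Higher: delay to age 2 (2.7069).

2.71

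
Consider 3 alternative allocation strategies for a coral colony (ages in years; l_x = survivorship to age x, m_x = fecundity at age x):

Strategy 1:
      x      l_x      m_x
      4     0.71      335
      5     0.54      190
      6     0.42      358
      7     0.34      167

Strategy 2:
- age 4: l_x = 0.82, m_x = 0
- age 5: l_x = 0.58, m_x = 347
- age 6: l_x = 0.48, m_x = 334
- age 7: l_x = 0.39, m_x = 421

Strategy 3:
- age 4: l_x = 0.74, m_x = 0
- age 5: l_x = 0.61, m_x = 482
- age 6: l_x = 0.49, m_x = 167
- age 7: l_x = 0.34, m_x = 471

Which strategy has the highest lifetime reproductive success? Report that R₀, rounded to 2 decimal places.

Strategy 1: R₀ = 0.71×335 + 0.54×190 + 0.42×358 + 0.34×167 = 547.5900
Strategy 2: R₀ = 0.82×0 + 0.58×347 + 0.48×334 + 0.39×421 = 525.7700
Strategy 3: R₀ = 0.74×0 + 0.61×482 + 0.49×167 + 0.34×471 = 535.9900
Highest R₀: strategy 1 with 547.5900.

547.59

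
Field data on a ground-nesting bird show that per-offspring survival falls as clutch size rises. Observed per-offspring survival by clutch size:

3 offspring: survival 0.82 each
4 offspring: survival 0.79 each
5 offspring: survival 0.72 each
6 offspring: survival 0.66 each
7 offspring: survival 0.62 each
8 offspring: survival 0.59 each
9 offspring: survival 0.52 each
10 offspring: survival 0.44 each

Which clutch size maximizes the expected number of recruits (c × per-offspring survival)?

8

Expected recruits = c × s(c):
  c=3: 3 × 0.82 = 2.460
  c=4: 4 × 0.79 = 3.160
  c=5: 5 × 0.72 = 3.600
  c=6: 6 × 0.66 = 3.960
  c=7: 7 × 0.62 = 4.340
  c=8: 8 × 0.59 = 4.720
  c=9: 9 × 0.52 = 4.680
  c=10: 10 × 0.44 = 4.400
Maximum at c = 8 (4.720 recruits).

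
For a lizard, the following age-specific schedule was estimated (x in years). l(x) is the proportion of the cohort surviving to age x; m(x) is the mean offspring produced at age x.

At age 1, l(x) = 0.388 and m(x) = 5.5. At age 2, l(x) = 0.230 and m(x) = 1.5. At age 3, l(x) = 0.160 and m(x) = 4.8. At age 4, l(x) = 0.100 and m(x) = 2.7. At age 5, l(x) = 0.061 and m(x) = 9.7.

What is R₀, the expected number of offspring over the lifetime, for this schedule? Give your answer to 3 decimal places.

4.109

R₀ = Σ l(x) m(x):
  age 1: 0.388 × 5.5 = 2.1340
  age 2: 0.230 × 1.5 = 0.3450
  age 3: 0.160 × 4.8 = 0.7680
  age 4: 0.100 × 2.7 = 0.2700
  age 5: 0.061 × 9.7 = 0.5917
R₀ = 2.1340 + 0.3450 + 0.7680 + 0.2700 + 0.5917 = 4.1087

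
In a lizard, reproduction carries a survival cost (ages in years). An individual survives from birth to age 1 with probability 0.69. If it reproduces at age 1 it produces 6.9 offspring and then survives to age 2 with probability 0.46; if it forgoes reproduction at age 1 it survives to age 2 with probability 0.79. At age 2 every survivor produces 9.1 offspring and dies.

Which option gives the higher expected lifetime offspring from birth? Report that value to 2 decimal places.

7.65

breed at age 1: R₀ = 0.69 × (6.9 + 0.46 × 9.1) = 0.69 × 11.0860 = 7.6493
delay to age 2: R₀ = 0.69 × (0.79 × 9.1) = 0.69 × 7.1890 = 4.9604
Higher: breed at age 1 (7.6493).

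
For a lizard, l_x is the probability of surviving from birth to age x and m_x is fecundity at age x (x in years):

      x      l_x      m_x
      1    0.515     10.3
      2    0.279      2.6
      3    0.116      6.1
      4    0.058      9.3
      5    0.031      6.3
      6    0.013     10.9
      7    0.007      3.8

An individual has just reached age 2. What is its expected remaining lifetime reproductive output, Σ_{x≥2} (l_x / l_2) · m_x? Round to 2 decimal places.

8.37

l_2 = 0.279. Conditional survival from age 2 to x is l_x / l_2.
  x=2: (0.279/0.279) × 2.6 = 2.6000
  x=3: (0.116/0.279) × 6.1 = 2.5362
  x=4: (0.058/0.279) × 9.3 = 1.9333
  x=5: (0.031/0.279) × 6.3 = 0.7000
  x=6: (0.013/0.279) × 10.9 = 0.5079
  x=7: (0.007/0.279) × 3.8 = 0.0953
Sum = 2.6000 + 2.5362 + 1.9333 + 0.7000 + 0.5079 + 0.0953 = 8.3728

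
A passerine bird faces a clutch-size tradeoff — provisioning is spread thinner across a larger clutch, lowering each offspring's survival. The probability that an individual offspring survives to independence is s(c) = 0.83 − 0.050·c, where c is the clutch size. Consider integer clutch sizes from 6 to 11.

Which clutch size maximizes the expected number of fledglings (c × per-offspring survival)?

Expected fledglings = c × s(c):
  c=6: 6 × 0.530 = 3.180
  c=7: 7 × 0.480 = 3.360
  c=8: 8 × 0.430 = 3.440
  c=9: 9 × 0.380 = 3.420
  c=10: 10 × 0.330 = 3.300
  c=11: 11 × 0.280 = 3.080
Maximum at c = 8 (3.440 fledglings).

8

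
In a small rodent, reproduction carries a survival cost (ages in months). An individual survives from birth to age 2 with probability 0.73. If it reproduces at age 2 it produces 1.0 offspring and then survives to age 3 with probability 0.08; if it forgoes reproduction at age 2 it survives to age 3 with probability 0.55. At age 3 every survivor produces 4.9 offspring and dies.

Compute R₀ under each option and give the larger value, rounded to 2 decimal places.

1.97

breed at age 2: R₀ = 0.73 × (1.0 + 0.08 × 4.9) = 0.73 × 1.3920 = 1.0162
delay to age 3: R₀ = 0.73 × (0.55 × 4.9) = 0.73 × 2.6950 = 1.9674
Higher: delay to age 3 (1.9674).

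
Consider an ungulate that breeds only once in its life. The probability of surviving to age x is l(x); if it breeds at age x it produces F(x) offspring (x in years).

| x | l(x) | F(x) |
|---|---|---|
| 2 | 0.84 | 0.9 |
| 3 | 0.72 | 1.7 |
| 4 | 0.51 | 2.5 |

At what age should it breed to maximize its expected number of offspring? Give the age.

4

Expected offspring if breeding at age x = l(x) × F(x):
  age 2: 0.84 × 0.9 = 0.756
  age 3: 0.72 × 1.7 = 1.224
  age 4: 0.51 × 2.5 = 1.275
Maximum at age 4 (1.275).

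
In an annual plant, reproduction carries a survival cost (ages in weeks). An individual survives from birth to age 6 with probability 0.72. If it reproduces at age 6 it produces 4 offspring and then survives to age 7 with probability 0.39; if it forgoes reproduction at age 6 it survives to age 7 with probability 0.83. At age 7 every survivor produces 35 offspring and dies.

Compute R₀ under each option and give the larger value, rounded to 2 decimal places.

breed at age 6: R₀ = 0.72 × (4 + 0.39 × 35) = 0.72 × 17.6500 = 12.7080
delay to age 7: R₀ = 0.72 × (0.83 × 35) = 0.72 × 29.0500 = 20.9160
Higher: delay to age 7 (20.9160).

20.92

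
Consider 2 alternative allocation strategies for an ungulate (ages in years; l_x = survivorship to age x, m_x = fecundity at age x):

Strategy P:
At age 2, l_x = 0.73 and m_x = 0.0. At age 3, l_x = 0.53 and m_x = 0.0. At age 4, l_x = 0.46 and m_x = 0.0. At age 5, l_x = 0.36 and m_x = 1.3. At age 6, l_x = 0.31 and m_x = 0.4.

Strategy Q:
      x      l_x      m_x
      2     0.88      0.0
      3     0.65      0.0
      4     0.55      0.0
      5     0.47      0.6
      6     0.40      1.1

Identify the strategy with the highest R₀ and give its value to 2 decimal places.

Strategy P: R₀ = 0.73×0.0 + 0.53×0.0 + 0.46×0.0 + 0.36×1.3 + 0.31×0.4 = 0.5920
Strategy Q: R₀ = 0.88×0.0 + 0.65×0.0 + 0.55×0.0 + 0.47×0.6 + 0.40×1.1 = 0.7220
Highest R₀: strategy Q with 0.7220.

0.72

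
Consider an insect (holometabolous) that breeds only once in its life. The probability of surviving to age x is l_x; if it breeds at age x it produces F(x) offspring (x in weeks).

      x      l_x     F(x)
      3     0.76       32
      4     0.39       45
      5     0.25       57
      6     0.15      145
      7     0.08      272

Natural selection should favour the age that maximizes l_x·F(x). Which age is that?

Expected offspring if breeding at age x = l_x × F(x):
  age 3: 0.76 × 32 = 24.320
  age 4: 0.39 × 45 = 17.550
  age 5: 0.25 × 57 = 14.250
  age 6: 0.15 × 145 = 21.750
  age 7: 0.08 × 272 = 21.760
Maximum at age 3 (24.320).

3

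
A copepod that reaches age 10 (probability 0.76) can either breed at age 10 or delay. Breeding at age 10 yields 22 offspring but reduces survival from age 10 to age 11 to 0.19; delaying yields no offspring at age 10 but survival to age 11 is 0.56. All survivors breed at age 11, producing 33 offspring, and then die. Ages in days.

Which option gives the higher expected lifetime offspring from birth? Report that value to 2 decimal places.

21.49

breed at age 10: R₀ = 0.76 × (22 + 0.19 × 33) = 0.76 × 28.2700 = 21.4852
delay to age 11: R₀ = 0.76 × (0.56 × 33) = 0.76 × 18.4800 = 14.0448
Higher: breed at age 10 (21.4852).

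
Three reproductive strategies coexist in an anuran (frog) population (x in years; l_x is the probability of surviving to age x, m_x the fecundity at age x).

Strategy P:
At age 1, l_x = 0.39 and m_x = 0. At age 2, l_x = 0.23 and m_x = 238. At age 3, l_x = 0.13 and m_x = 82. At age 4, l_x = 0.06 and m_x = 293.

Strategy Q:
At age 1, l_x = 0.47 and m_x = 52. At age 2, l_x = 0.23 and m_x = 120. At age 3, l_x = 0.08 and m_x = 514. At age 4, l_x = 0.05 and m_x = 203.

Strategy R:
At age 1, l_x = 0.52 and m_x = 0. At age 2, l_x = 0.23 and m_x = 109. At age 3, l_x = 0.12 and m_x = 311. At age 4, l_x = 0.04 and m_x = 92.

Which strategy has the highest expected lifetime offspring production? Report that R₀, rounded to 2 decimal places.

103.31

Strategy P: R₀ = 0.39×0 + 0.23×238 + 0.13×82 + 0.06×293 = 82.9800
Strategy Q: R₀ = 0.47×52 + 0.23×120 + 0.08×514 + 0.05×203 = 103.3100
Strategy R: R₀ = 0.52×0 + 0.23×109 + 0.12×311 + 0.04×92 = 66.0700
Highest R₀: strategy Q with 103.3100.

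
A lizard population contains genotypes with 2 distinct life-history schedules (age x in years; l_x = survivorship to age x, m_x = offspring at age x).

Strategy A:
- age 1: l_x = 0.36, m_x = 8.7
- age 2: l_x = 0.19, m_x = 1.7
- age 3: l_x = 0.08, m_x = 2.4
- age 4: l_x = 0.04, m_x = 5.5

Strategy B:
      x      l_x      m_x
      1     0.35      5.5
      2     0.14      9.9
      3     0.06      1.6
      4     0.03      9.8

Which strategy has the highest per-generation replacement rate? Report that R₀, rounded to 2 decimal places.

Strategy A: R₀ = 0.36×8.7 + 0.19×1.7 + 0.08×2.4 + 0.04×5.5 = 3.8670
Strategy B: R₀ = 0.35×5.5 + 0.14×9.9 + 0.06×1.6 + 0.03×9.8 = 3.7010
Highest R₀: strategy A with 3.8670.

3.87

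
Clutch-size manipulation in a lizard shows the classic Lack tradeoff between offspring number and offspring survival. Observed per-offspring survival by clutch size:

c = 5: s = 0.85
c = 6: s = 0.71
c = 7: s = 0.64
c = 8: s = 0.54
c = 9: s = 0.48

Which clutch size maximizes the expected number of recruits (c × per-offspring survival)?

Expected recruits = c × s(c):
  c=5: 5 × 0.85 = 4.250
  c=6: 6 × 0.71 = 4.260
  c=7: 7 × 0.64 = 4.480
  c=8: 8 × 0.54 = 4.320
  c=9: 9 × 0.48 = 4.320
Maximum at c = 7 (4.480 recruits).

7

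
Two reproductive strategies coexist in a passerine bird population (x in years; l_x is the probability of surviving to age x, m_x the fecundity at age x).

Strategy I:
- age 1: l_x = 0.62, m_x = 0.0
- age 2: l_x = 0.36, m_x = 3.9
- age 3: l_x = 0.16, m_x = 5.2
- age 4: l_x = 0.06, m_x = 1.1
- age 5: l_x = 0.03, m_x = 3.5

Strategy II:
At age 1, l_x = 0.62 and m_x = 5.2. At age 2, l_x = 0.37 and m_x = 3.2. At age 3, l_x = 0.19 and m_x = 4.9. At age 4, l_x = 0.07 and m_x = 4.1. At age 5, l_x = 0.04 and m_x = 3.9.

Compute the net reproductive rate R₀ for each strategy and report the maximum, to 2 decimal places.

Strategy I: R₀ = 0.62×0.0 + 0.36×3.9 + 0.16×5.2 + 0.06×1.1 + 0.03×3.5 = 2.4070
Strategy II: R₀ = 0.62×5.2 + 0.37×3.2 + 0.19×4.9 + 0.07×4.1 + 0.04×3.9 = 5.7820
Highest R₀: strategy II with 5.7820.

5.78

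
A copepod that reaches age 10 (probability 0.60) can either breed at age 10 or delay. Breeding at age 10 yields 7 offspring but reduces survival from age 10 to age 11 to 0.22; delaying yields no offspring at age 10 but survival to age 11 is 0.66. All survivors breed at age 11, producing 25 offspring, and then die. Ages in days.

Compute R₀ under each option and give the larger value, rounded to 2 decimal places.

9.90

breed at age 10: R₀ = 0.60 × (7 + 0.22 × 25) = 0.60 × 12.5000 = 7.5000
delay to age 11: R₀ = 0.60 × (0.66 × 25) = 0.60 × 16.5000 = 9.9000
Higher: delay to age 11 (9.9000).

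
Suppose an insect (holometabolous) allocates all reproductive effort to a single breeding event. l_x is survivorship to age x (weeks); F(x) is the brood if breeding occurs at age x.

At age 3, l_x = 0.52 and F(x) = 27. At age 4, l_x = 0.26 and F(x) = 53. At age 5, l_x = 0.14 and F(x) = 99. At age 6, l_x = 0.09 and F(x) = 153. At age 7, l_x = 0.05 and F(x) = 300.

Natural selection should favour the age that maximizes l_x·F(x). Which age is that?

Expected offspring if breeding at age x = l_x × F(x):
  age 3: 0.52 × 27 = 14.040
  age 4: 0.26 × 53 = 13.780
  age 5: 0.14 × 99 = 13.860
  age 6: 0.09 × 153 = 13.770
  age 7: 0.05 × 300 = 15.000
Maximum at age 7 (15.000).

7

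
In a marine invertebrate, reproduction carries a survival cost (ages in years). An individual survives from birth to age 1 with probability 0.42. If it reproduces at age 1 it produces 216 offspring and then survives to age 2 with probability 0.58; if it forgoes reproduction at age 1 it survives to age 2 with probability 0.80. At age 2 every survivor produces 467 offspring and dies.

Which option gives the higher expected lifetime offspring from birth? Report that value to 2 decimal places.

breed at age 1: R₀ = 0.42 × (216 + 0.58 × 467) = 0.42 × 486.8600 = 204.4812
delay to age 2: R₀ = 0.42 × (0.80 × 467) = 0.42 × 373.6000 = 156.9120
Higher: breed at age 1 (204.4812).

204.48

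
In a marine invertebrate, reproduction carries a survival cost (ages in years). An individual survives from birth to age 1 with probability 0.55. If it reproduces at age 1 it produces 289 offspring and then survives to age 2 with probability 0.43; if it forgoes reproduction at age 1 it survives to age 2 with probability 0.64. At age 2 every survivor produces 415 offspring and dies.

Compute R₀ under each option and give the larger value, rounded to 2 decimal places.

breed at age 1: R₀ = 0.55 × (289 + 0.43 × 415) = 0.55 × 467.4500 = 257.0975
delay to age 2: R₀ = 0.55 × (0.64 × 415) = 0.55 × 265.6000 = 146.0800
Higher: breed at age 1 (257.0975).

257.10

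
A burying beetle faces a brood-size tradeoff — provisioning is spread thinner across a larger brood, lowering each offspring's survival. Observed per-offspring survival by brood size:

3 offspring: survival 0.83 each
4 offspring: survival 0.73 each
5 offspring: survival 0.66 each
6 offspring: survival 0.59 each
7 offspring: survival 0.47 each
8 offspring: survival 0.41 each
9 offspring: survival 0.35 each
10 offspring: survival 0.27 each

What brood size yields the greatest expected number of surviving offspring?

Expected surviving offspring = c × s(c):
  c=3: 3 × 0.83 = 2.490
  c=4: 4 × 0.73 = 2.920
  c=5: 5 × 0.66 = 3.300
  c=6: 6 × 0.59 = 3.540
  c=7: 7 × 0.47 = 3.290
  c=8: 8 × 0.41 = 3.280
  c=9: 9 × 0.35 = 3.150
  c=10: 10 × 0.27 = 2.700
Maximum at c = 6 (3.540 surviving offspring).

6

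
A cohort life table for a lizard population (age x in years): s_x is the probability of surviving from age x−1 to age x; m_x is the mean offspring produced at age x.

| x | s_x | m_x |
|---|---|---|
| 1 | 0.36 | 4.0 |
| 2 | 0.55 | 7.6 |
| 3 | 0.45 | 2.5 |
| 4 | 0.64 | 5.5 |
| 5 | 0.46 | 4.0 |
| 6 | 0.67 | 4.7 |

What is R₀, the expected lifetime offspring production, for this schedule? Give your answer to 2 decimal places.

Survivorship from birth: l_x = s_1·s_2·…·s_x.
  l_1 = 0.36000
  l_2 = 0.19800
  l_3 = 0.08910
  l_4 = 0.05702
  l_5 = 0.02623
  l_6 = 0.01757
R₀ = Σ l_x m_x:
  age 1: 0.36000 × 4.0 = 1.4400
  age 2: 0.19800 × 7.6 = 1.5048
  age 3: 0.08910 × 2.5 = 0.2228
  age 4: 0.05702 × 5.5 = 0.3136
  age 5: 0.02623 × 4.0 = 0.1049
  age 6: 0.01757 × 4.7 = 0.0826
R₀ = 1.4400 + 1.5048 + 0.2228 + 0.3136 + 0.1049 + 0.0826 = 3.6687

3.67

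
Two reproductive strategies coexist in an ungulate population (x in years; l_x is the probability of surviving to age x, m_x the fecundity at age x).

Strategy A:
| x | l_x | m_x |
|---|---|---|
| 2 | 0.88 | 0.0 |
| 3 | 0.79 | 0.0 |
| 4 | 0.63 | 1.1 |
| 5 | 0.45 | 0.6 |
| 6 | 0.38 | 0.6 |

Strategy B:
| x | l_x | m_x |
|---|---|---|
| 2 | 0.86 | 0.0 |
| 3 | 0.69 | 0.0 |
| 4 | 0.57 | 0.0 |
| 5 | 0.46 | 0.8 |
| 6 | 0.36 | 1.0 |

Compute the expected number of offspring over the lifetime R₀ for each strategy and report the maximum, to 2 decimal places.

Strategy A: R₀ = 0.88×0.0 + 0.79×0.0 + 0.63×1.1 + 0.45×0.6 + 0.38×0.6 = 1.1910
Strategy B: R₀ = 0.86×0.0 + 0.69×0.0 + 0.57×0.0 + 0.46×0.8 + 0.36×1.0 = 0.7280
Highest R₀: strategy A with 1.1910.

1.19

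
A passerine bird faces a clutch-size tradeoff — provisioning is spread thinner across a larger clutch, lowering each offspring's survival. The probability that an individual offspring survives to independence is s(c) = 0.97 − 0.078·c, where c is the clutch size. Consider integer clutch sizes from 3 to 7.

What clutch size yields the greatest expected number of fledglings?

Expected fledglings = c × s(c):
  c=3: 3 × 0.736 = 2.208
  c=4: 4 × 0.658 = 2.632
  c=5: 5 × 0.580 = 2.900
  c=6: 6 × 0.502 = 3.012
  c=7: 7 × 0.424 = 2.968
Maximum at c = 6 (3.012 fledglings).

6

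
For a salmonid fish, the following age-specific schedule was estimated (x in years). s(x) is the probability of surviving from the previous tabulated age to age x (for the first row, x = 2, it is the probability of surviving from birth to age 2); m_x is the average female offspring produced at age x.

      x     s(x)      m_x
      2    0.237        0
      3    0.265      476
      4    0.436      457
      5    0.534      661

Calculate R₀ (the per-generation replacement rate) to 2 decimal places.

52.07

Survivorship from birth: l_x = s_2·s_3·…·s_x.
  l_2 = 0.23700
  l_3 = 0.06280
  l_4 = 0.02738
  l_5 = 0.01462
R₀ = Σ l_x m_x:
  age 2: 0.23700 × 0 = 0.0000
  age 3: 0.06280 × 476 = 29.8928
  age 4: 0.02738 × 457 = 12.5127
  age 5: 0.01462 × 661 = 9.6638
R₀ = 0.0000 + 29.8928 + 12.5127 + 9.6638 = 52.0693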